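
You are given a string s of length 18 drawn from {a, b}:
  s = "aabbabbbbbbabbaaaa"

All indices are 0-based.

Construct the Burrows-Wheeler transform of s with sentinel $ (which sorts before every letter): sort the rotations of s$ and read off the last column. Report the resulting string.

rank  rotation             last
    0  $aabbabbbbbbabbaaaa  a
    1  a$aabbabbbbbbabbaaa  a
    2  aa$aabbabbbbbbabbaa  a
    3  aaa$aabbabbbbbbabba  a
    4  aaaa$aabbabbbbbbabb  b
    5  aabbabbbbbbabbaaaa$  $
    6  abbaaaa$aabbabbbbbb  b
    7  abbabbbbbbabbaaaa$a  a
    8  abbbbbbabbaaaa$aabb  b
    9  baaaa$aabbabbbbbbab  b
   10  babbaaaa$aabbabbbbb  b
   11  babbbbbbabbaaaa$aab  b
   12  bbaaaa$aabbabbbbbba  a
   13  bbabbaaaa$aabbabbbb  b
   14  bbabbbbbbabbaaaa$aa  a
   15  bbbabbaaaa$aabbabbb  b
   16  bbbbabbaaaa$aabbabb  b
   17  bbbbbabbaaaa$aabbab  b
   18  bbbbbbabbaaaa$aabba  a

aaaab$babbbbababbba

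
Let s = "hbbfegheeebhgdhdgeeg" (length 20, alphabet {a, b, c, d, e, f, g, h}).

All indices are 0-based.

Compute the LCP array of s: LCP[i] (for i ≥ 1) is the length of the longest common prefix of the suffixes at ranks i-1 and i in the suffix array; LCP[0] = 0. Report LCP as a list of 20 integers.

[0, 1, 1, 0, 1, 0, 1, 2, 2, 1, 2, 0, 0, 1, 1, 1, 0, 1, 1, 1]

rank→(start, suffix):
  0 → (1, 'bbfegheeebhgdhdgeeg')
  1 → (2, 'bfegheeebhgdhdgeeg')
  2 → (10, 'bhgdhdgeeg')
  3 → (15, 'dgeeg')
  4 → (13, 'dhdgeeg')
  5 → (9, 'ebhgdhdgeeg')
  6 → (8, 'eebhgdhdgeeg')
  7 → (7, 'eeebhgdhdgeeg')
  8 → (17, 'eeg')
  9 → (18, 'eg')
  10 → (4, 'egheeebhgdhdgeeg')
  11 → (3, 'fegheeebhgdhdgeeg')
  12 → (19, 'g')
  13 → (12, 'gdhdgeeg')
  14 → (16, 'geeg')
  15 → (5, 'gheeebhgdhdgeeg')
  16 → (0, 'hbbfegheeebhgdhdgeeg')
  17 → (14, 'hdgeeg')
  18 → (6, 'heeebhgdhdgeeg')
  19 → (11, 'hgdhdgeeg')

SA = [1, 2, 10, 15, 13, 9, 8, 7, 17, 18, 4, 3, 19, 12, 16, 5, 0, 14, 6, 11]
rank  pair      lcp
   1  s[1:],s[2:]  1  'b'
   2  s[2:],s[10:]  1  'b'
   3  s[10:],s[15:]  0  ''
   4  s[15:],s[13:]  1  'd'
   5  s[13:],s[9:]  0  ''
   6  s[9:],s[8:]  1  'e'
   7  s[8:],s[7:]  2  'ee'
   8  s[7:],s[17:]  2  'ee'
   9  s[17:],s[18:]  1  'e'
  10  s[18:],s[4:]  2  'eg'
  11  s[4:],s[3:]  0  ''
  12  s[3:],s[19:]  0  ''
  13  s[19:],s[12:]  1  'g'
  14  s[12:],s[16:]  1  'g'
  15  s[16:],s[5:]  1  'g'
  16  s[5:],s[0:]  0  ''
  17  s[0:],s[14:]  1  'h'
  18  s[14:],s[6:]  1  'h'
  19  s[6:],s[11:]  1  'h'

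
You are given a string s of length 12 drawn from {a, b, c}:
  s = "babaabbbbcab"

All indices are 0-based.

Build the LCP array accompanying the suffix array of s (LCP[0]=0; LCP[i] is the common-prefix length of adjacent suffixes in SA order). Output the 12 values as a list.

[0, 1, 2, 2, 0, 1, 2, 1, 3, 2, 1, 0]

rank | idx | suffix
   0 |   3 | aabbbbcab
   1 |  10 | ab
   2 |   1 | abaabbbbcab
   3 |   4 | abbbbcab
   4 |  11 | b
   5 |   2 | baabbbbcab
   6 |   0 | babaabbbbcab
   7 |   5 | bbbbcab
   8 |   6 | bbbcab
   9 |   7 | bbcab
  10 |   8 | bcab
  11 |   9 | cab

SA = [3, 10, 1, 4, 11, 2, 0, 5, 6, 7, 8, 9]
[i] adj suffixes → lcp
  [1] 3/10 → 1 ('a')
  [2] 10/1 → 2 ('ab')
  [3] 1/4 → 2 ('ab')
  [4] 4/11 → 0 ('')
  [5] 11/2 → 1 ('b')
  [6] 2/0 → 2 ('ba')
  [7] 0/5 → 1 ('b')
  [8] 5/6 → 3 ('bbb')
  [9] 6/7 → 2 ('bb')
  [10] 7/8 → 1 ('b')
  [11] 8/9 → 0 ('')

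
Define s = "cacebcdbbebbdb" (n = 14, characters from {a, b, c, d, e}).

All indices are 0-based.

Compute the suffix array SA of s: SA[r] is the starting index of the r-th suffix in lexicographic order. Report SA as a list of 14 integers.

rank→(start, suffix):
  0 → (1, 'acebcdbbebbdb')
  1 → (13, 'b')
  2 → (10, 'bbdb')
  3 → (7, 'bbebbdb')
  4 → (4, 'bcdbbebbdb')
  5 → (11, 'bdb')
  6 → (8, 'bebbdb')
  7 → (0, 'cacebcdbbebbdb')
  8 → (5, 'cdbbebbdb')
  9 → (2, 'cebcdbbebbdb')
  10 → (12, 'db')
  11 → (6, 'dbbebbdb')
  12 → (9, 'ebbdb')
  13 → (3, 'ebcdbbebbdb')

[1, 13, 10, 7, 4, 11, 8, 0, 5, 2, 12, 6, 9, 3]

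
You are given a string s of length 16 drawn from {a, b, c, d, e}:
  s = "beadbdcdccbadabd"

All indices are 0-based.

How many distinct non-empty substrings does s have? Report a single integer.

122

sorted suffixes:
  #0 SA[0]=13  'abd'
  #1 SA[1]=11  'adabd'
  #2 SA[2]=2  'adbdcdccbadabd'
  #3 SA[3]=10  'badabd'
  #4 SA[4]=14  'bd'
  #5 SA[5]=4  'bdcdccbadabd'
  #6 SA[6]=0  'beadbdcdccbadabd'
  #7 SA[7]=9  'cbadabd'
  #8 SA[8]=8  'ccbadabd'
  #9 SA[9]=6  'cdccbadabd'
  #10 SA[10]=15  'd'
  #11 SA[11]=12  'dabd'
  #12 SA[12]=3  'dbdcdccbadabd'
  #13 SA[13]=7  'dccbadabd'
  #14 SA[14]=5  'dcdccbadabd'
  #15 SA[15]=1  'eadbdcdccbadabd'

SA = [13, 11, 2, 10, 14, 4, 0, 9, 8, 6, 15, 12, 3, 7, 5, 1]
[i] adj suffixes → lcp
  [1] 13/11 → 1 ('a')
  [2] 11/2 → 2 ('ad')
  [3] 2/10 → 0 ('')
  [4] 10/14 → 1 ('b')
  [5] 14/4 → 2 ('bd')
  [6] 4/0 → 1 ('b')
  [7] 0/9 → 0 ('')
  [8] 9/8 → 1 ('c')
  [9] 8/6 → 1 ('c')
  [10] 6/15 → 0 ('')
  [11] 15/12 → 1 ('d')
  [12] 12/3 → 1 ('d')
  [13] 3/7 → 1 ('d')
  [14] 7/5 → 2 ('dc')
  [15] 5/1 → 0 ('')

n(n+1)/2 = 16·17/2 = 136
Σ LCP = 0 + 1 + 2 + 0 + 1 + 2 + 1 + 0 + 1 + 1 + 0 + 1 + 1 + 1 + 2 + 0 = 14
distinct = 136 − 14 = 122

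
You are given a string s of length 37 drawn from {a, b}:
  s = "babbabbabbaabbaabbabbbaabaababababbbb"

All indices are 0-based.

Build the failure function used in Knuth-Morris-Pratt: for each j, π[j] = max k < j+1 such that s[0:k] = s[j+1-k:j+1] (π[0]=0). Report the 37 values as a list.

[0, 0, 1, 1, 2, 3, 4, 5, 6, 7, 8, 0, 1, 1, 2, 0, 1, 1, 2, 3, 4, 1, 2, 0, 1, 2, 0, 1, 2, 3, 2, 3, 2, 3, 4, 1, 1]

π[0] = 0
j=1 s[j]='a': π[1]=0 (border '')
j=2 s[j]='b': π[2]=1 (border 'b')
j=3 s[j]='b': k: 1→0; π[3]=1 (border 'b')
j=4 s[j]='a': π[4]=2 (border 'ba')
j=5 s[j]='b': π[5]=3 (border 'bab')
j=6 s[j]='b': π[6]=4 (border 'babb')
j=7 s[j]='a': π[7]=5 (border 'babba')
j=8 s[j]='b': π[8]=6 (border 'babbab')
j=9 s[j]='b': π[9]=7 (border 'babbabb')
j=10 s[j]='a': π[10]=8 (border 'babbabba')
j=11 s[j]='a': k: 8→5→2→0; π[11]=0 (border '')
j=12 s[j]='b': π[12]=1 (border 'b')
j=13 s[j]='b': k: 1→0; π[13]=1 (border 'b')
j=14 s[j]='a': π[14]=2 (border 'ba')
j=15 s[j]='a': k: 2→0; π[15]=0 (border '')
j=16 s[j]='b': π[16]=1 (border 'b')
j=17 s[j]='b': k: 1→0; π[17]=1 (border 'b')
j=18 s[j]='a': π[18]=2 (border 'ba')
j=19 s[j]='b': π[19]=3 (border 'bab')
j=20 s[j]='b': π[20]=4 (border 'babb')
j=21 s[j]='b': k: 4→1→0; π[21]=1 (border 'b')
j=22 s[j]='a': π[22]=2 (border 'ba')
j=23 s[j]='a': k: 2→0; π[23]=0 (border '')
j=24 s[j]='b': π[24]=1 (border 'b')
j=25 s[j]='a': π[25]=2 (border 'ba')
j=26 s[j]='a': k: 2→0; π[26]=0 (border '')
j=27 s[j]='b': π[27]=1 (border 'b')
j=28 s[j]='a': π[28]=2 (border 'ba')
j=29 s[j]='b': π[29]=3 (border 'bab')
j=30 s[j]='a': k: 3→1; π[30]=2 (border 'ba')
j=31 s[j]='b': π[31]=3 (border 'bab')
j=32 s[j]='a': k: 3→1; π[32]=2 (border 'ba')
j=33 s[j]='b': π[33]=3 (border 'bab')
j=34 s[j]='b': π[34]=4 (border 'babb')
j=35 s[j]='b': k: 4→1→0; π[35]=1 (border 'b')
j=36 s[j]='b': k: 1→0; π[36]=1 (border 'b')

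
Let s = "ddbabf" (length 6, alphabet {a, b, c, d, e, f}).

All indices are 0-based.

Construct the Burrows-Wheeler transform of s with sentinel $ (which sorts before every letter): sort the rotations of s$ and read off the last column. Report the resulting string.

fbdad$b

rank  rotation last
    0  $ddbabf  f
    1  abf$ddb  b
    2  babf$dd  d
    3  bf$ddba  a
    4  dbabf$d  d
    5  ddbabf$  $
    6  f$ddbab  b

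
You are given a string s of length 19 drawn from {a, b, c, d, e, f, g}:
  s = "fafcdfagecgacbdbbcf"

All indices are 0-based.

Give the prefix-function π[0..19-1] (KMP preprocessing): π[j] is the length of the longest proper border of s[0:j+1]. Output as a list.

[0, 0, 1, 0, 0, 1, 2, 0, 0, 0, 0, 0, 0, 0, 0, 0, 0, 0, 1]

π[0] = 0
j=1 s[j]='a': π[1]=0 (border '')
j=2 s[j]='f': π[2]=1 (border 'f')
j=3 s[j]='c': k: 1→0; π[3]=0 (border '')
j=4 s[j]='d': π[4]=0 (border '')
j=5 s[j]='f': π[5]=1 (border 'f')
j=6 s[j]='a': π[6]=2 (border 'fa')
j=7 s[j]='g': k: 2→0; π[7]=0 (border '')
j=8 s[j]='e': π[8]=0 (border '')
j=9 s[j]='c': π[9]=0 (border '')
j=10 s[j]='g': π[10]=0 (border '')
j=11 s[j]='a': π[11]=0 (border '')
j=12 s[j]='c': π[12]=0 (border '')
j=13 s[j]='b': π[13]=0 (border '')
j=14 s[j]='d': π[14]=0 (border '')
j=15 s[j]='b': π[15]=0 (border '')
j=16 s[j]='b': π[16]=0 (border '')
j=17 s[j]='c': π[17]=0 (border '')
j=18 s[j]='f': π[18]=1 (border 'f')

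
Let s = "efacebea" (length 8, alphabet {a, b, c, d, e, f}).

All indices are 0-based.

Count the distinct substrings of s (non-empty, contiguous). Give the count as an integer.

rank | idx | suffix
   0 |   7 | a
   1 |   2 | acebea
   2 |   5 | bea
   3 |   3 | cebea
   4 |   6 | ea
   5 |   4 | ebea
   6 |   0 | efacebea
   7 |   1 | facebea

SA = [7, 2, 5, 3, 6, 4, 0, 1]
rank  pair      lcp
   1  s[7:],s[2:]  1  'a'
   2  s[2:],s[5:]  0  ''
   3  s[5:],s[3:]  0  ''
   4  s[3:],s[6:]  0  ''
   5  s[6:],s[4:]  1  'e'
   6  s[4:],s[0:]  1  'e'
   7  s[0:],s[1:]  0  ''

n(n+1)/2 = 8·9/2 = 36
Σ LCP = 0 + 1 + 0 + 0 + 0 + 1 + 1 + 0 = 3
distinct = 36 − 3 = 33

33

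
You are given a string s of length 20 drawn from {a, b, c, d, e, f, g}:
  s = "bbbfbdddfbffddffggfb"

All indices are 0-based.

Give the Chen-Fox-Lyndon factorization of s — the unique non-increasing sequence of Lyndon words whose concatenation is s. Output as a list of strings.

emit factor 1: 'bbbfbdddfbffddffggf' (i=0, period=19)
emit factor 2: 'b' (i=19, period=1)

["bbbfbdddfbffddffggf", "b"]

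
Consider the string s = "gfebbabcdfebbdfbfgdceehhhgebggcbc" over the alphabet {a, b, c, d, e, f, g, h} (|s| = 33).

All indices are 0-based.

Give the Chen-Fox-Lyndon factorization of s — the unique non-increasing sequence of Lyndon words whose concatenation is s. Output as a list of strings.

["g", "f", "e", "b", "b", "abcdfebbdfbfgdceehhhgebggcbc"]

emit factor 1: 'g' (i=0, period=1)
emit factor 2: 'f' (i=1, period=1)
emit factor 3: 'e' (i=2, period=1)
emit factor 4: 'b' (i=3, period=1)
emit factor 5: 'b' (i=4, period=1)
emit factor 6: 'abcdfebbdfbfgdceehhhgebggcbc' (i=5, period=28)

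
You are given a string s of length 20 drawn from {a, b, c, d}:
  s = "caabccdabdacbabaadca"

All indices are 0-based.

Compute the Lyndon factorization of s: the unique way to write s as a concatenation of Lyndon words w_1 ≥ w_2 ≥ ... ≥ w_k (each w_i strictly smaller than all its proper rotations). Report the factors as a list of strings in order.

emit factor 1: 'c' (i=0, period=1)
emit factor 2: 'aabccdabdacbabaadc' (i=1, period=18)
emit factor 3: 'a' (i=19, period=1)

["c", "aabccdabdacbabaadc", "a"]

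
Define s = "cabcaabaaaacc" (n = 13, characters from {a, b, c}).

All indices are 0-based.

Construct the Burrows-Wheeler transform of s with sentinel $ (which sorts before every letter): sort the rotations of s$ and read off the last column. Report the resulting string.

cbacaacaaacb$a

rank  rotation        last
    0  $cabcaabaaaacc  c
    1  aaaacc$cabcaab  b
    2  aaacc$cabcaaba  a
    3  aabaaaacc$cabc  c
    4  aacc$cabcaabaa  a
    5  abaaaacc$cabca  a
    6  abcaabaaaacc$c  c
    7  acc$cabcaabaaa  a
    8  baaaacc$cabcaa  a
    9  bcaabaaaacc$ca  a
   10  c$cabcaabaaaac  c
   11  caabaaaacc$cab  b
   12  cabcaabaaaacc$  $
   13  cc$cabcaabaaaa  a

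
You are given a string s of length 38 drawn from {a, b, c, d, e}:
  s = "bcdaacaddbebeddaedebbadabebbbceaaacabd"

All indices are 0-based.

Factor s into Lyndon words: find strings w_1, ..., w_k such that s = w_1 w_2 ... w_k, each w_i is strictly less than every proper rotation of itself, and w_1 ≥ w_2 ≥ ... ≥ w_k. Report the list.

emit factor 1: 'bcd' (i=0, period=3)
emit factor 2: 'aacaddbebeddaedebbadabebbbce' (i=3, period=28)
emit factor 3: 'aaacabd' (i=31, period=7)

["bcd", "aacaddbebeddaedebbadabebbbce", "aaacabd"]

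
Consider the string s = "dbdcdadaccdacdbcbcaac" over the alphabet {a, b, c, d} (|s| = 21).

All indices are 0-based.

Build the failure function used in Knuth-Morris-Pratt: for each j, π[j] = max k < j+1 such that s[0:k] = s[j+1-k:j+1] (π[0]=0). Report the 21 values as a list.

π[0] = 0
j=1 s[j]='b': π[1]=0 (border '')
j=2 s[j]='d': π[2]=1 (border 'd')
j=3 s[j]='c': k: 1→0; π[3]=0 (border '')
j=4 s[j]='d': π[4]=1 (border 'd')
j=5 s[j]='a': k: 1→0; π[5]=0 (border '')
j=6 s[j]='d': π[6]=1 (border 'd')
j=7 s[j]='a': k: 1→0; π[7]=0 (border '')
j=8 s[j]='c': π[8]=0 (border '')
j=9 s[j]='c': π[9]=0 (border '')
j=10 s[j]='d': π[10]=1 (border 'd')
j=11 s[j]='a': k: 1→0; π[11]=0 (border '')
j=12 s[j]='c': π[12]=0 (border '')
j=13 s[j]='d': π[13]=1 (border 'd')
j=14 s[j]='b': π[14]=2 (border 'db')
j=15 s[j]='c': k: 2→0; π[15]=0 (border '')
j=16 s[j]='b': π[16]=0 (border '')
j=17 s[j]='c': π[17]=0 (border '')
j=18 s[j]='a': π[18]=0 (border '')
j=19 s[j]='a': π[19]=0 (border '')
j=20 s[j]='c': π[20]=0 (border '')

[0, 0, 1, 0, 1, 0, 1, 0, 0, 0, 1, 0, 0, 1, 2, 0, 0, 0, 0, 0, 0]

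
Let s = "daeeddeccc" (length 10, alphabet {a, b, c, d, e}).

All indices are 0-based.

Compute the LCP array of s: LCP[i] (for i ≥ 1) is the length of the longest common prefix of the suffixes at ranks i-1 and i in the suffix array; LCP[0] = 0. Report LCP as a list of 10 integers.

rank | idx | suffix
   0 |   1 | aeeddeccc
   1 |   9 | c
   2 |   8 | cc
   3 |   7 | ccc
   4 |   0 | daeeddeccc
   5 |   4 | ddeccc
   6 |   5 | deccc
   7 |   6 | eccc
   8 |   3 | eddeccc
   9 |   2 | eeddeccc

SA = [1, 9, 8, 7, 0, 4, 5, 6, 3, 2]
[i] adj suffixes → lcp
  [1] 1/9 → 0 ('')
  [2] 9/8 → 1 ('c')
  [3] 8/7 → 2 ('cc')
  [4] 7/0 → 0 ('')
  [5] 0/4 → 1 ('d')
  [6] 4/5 → 1 ('d')
  [7] 5/6 → 0 ('')
  [8] 6/3 → 1 ('e')
  [9] 3/2 → 1 ('e')

[0, 0, 1, 2, 0, 1, 1, 0, 1, 1]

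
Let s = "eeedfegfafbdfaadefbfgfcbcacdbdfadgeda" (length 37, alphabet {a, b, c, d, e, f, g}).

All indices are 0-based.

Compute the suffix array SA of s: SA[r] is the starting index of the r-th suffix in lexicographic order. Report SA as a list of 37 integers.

sorted suffixes:
  #0 SA[0]=36  'a'
  #1 SA[1]=13  'aadefbfgfcbcacdbdfadgeda'
  #2 SA[2]=25  'acdbdfadgeda'
  #3 SA[3]=14  'adefbfgfcbcacdbdfadgeda'
  #4 SA[4]=31  'adgeda'
  #5 SA[5]=8  'afbdfaadefbfgfcbcacdbdfadgeda'
  #6 SA[6]=23  'bcacdbdfadgeda'
  #7 SA[7]=10  'bdfaadefbfgfcbcacdbdfadgeda'
  #8 SA[8]=28  'bdfadgeda'
  #9 SA[9]=18  'bfgfcbcacdbdfadgeda'
  #10 SA[10]=24  'cacdbdfadgeda'
  #11 SA[11]=22  'cbcacdbdfadgeda'
  #12 SA[12]=26  'cdbdfadgeda'
  #13 SA[13]=35  'da'
  #14 SA[14]=27  'dbdfadgeda'
  #15 SA[15]=15  'defbfgfcbcacdbdfadgeda'
  #16 SA[16]=11  'dfaadefbfgfcbcacdbdfadgeda'
  #17 SA[17]=29  'dfadgeda'
  #18 SA[18]=3  'dfegfafbdfaadefbfgfcbcacdbdfadgeda'
  #19 SA[19]=32  'dgeda'
  #20 SA[20]=34  'eda'
  #21 SA[21]=2  'edfegfafbdfaadefbfgfcbcacdbdfadgeda'
  #22 SA[22]=1  'eedfegfafbdfaadefbfgfcbcacdbdfadgeda'
  #23 SA[23]=0  'eeedfegfafbdfaadefbfgfcbcacdbdfadgeda'
  #24 SA[24]=16  'efbfgfcbcacdbdfadgeda'
  #25 SA[25]=5  'egfafbdfaadefbfgfcbcacdbdfadgeda'
  #26 SA[26]=12  'faadefbfgfcbcacdbdfadgeda'
  #27 SA[27]=30  'fadgeda'
  #28 SA[28]=7  'fafbdfaadefbfgfcbcacdbdfadgeda'
  #29 SA[29]=9  'fbdfaadefbfgfcbcacdbdfadgeda'
  #30 SA[30]=17  'fbfgfcbcacdbdfadgeda'
  #31 SA[31]=21  'fcbcacdbdfadgeda'
  #32 SA[32]=4  'fegfafbdfaadefbfgfcbcacdbdfadgeda'
  #33 SA[33]=19  'fgfcbcacdbdfadgeda'
  #34 SA[34]=33  'geda'
  #35 SA[35]=6  'gfafbdfaadefbfgfcbcacdbdfadgeda'
  #36 SA[36]=20  'gfcbcacdbdfadgeda'

[36, 13, 25, 14, 31, 8, 23, 10, 28, 18, 24, 22, 26, 35, 27, 15, 11, 29, 3, 32, 34, 2, 1, 0, 16, 5, 12, 30, 7, 9, 17, 21, 4, 19, 33, 6, 20]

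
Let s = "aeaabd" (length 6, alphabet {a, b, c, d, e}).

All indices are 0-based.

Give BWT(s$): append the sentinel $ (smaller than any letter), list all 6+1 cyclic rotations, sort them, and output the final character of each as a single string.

rank  rotation last
    0  $aeaabd  d
    1  aabd$ae  e
    2  abd$aea  a
    3  aeaabd$  $
    4  bd$aeaa  a
    5  d$aeaab  b
    6  eaabd$a  a

dea$aba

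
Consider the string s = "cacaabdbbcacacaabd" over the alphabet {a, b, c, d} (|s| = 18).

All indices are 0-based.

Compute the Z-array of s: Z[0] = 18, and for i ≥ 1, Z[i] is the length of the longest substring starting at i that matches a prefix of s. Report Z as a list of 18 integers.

Z[0]=18
i=1: i≥r, start 0; Z[1]=0
i=2: i≥r, start 0; Z[2]=2 extend→box=[2,4)
i=3: min(r-i=1, Z[1]=0)=0; Z[3]=0
i=4: i≥r, start 0; Z[4]=0
i=5: i≥r, start 0; Z[5]=0
i=6: i≥r, start 0; Z[6]=0
i=7: i≥r, start 0; Z[7]=0
i=8: i≥r, start 0; Z[8]=0
i=9: i≥r, start 0; Z[9]=4 extend→box=[9,13)
i=10: min(r-i=3, Z[1]=0)=0; Z[10]=0
i=11: min(r-i=2, Z[2]=2)=2; Z[11]=7 extend→box=[11,18)
i=12: min(r-i=6, Z[1]=0)=0; Z[12]=0
i=13: min(r-i=5, Z[2]=2)=2; Z[13]=2
i=14: min(r-i=4, Z[3]=0)=0; Z[14]=0
i=15: min(r-i=3, Z[4]=0)=0; Z[15]=0
i=16: min(r-i=2, Z[5]=0)=0; Z[16]=0
i=17: min(r-i=1, Z[6]=0)=0; Z[17]=0

[18, 0, 2, 0, 0, 0, 0, 0, 0, 4, 0, 7, 0, 2, 0, 0, 0, 0]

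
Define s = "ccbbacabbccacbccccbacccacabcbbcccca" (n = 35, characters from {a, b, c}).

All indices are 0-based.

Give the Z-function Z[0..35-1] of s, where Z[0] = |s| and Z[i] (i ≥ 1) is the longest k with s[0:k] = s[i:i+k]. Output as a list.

[35, 1, 0, 0, 0, 1, 0, 0, 0, 2, 1, 0, 1, 0, 2, 2, 3, 1, 0, 0, 2, 2, 1, 0, 1, 0, 0, 1, 0, 0, 2, 2, 2, 1, 0]

Z[0]=35
i=1: outside box; Z[1]=1 scan→box=[1,2)
i=2: outside box; Z[2]=0
i=3: outside box; Z[3]=0
i=4: outside box; Z[4]=0
i=5: outside box; Z[5]=1 scan→box=[5,6)
i=6: outside box; Z[6]=0
i=7: outside box; Z[7]=0
i=8: outside box; Z[8]=0
i=9: outside box; Z[9]=2 scan→box=[9,11)
i=10: min(r-i=1, Z[1]=1)=1; Z[10]=1
i=11: outside box; Z[11]=0
i=12: outside box; Z[12]=1 scan→box=[12,13)
i=13: outside box; Z[13]=0
i=14: outside box; Z[14]=2 scan→box=[14,16)
i=15: min(r-i=1, Z[1]=1)=1; Z[15]=2 scan→box=[15,17)
i=16: min(r-i=1, Z[1]=1)=1; Z[16]=3 scan→box=[16,19)
i=17: min(r-i=2, Z[1]=1)=1; Z[17]=1
i=18: min(r-i=1, Z[2]=0)=0; Z[18]=0
i=19: outside box; Z[19]=0
i=20: outside box; Z[20]=2 scan→box=[20,22)
i=21: min(r-i=1, Z[1]=1)=1; Z[21]=2 scan→box=[21,23)
i=22: min(r-i=1, Z[1]=1)=1; Z[22]=1
i=23: outside box; Z[23]=0
i=24: outside box; Z[24]=1 scan→box=[24,25)
i=25: outside box; Z[25]=0
i=26: outside box; Z[26]=0
i=27: outside box; Z[27]=1 scan→box=[27,28)
i=28: outside box; Z[28]=0
i=29: outside box; Z[29]=0
i=30: outside box; Z[30]=2 scan→box=[30,32)
i=31: min(r-i=1, Z[1]=1)=1; Z[31]=2 scan→box=[31,33)
i=32: min(r-i=1, Z[1]=1)=1; Z[32]=2 scan→box=[32,34)
i=33: min(r-i=1, Z[1]=1)=1; Z[33]=1
i=34: outside box; Z[34]=0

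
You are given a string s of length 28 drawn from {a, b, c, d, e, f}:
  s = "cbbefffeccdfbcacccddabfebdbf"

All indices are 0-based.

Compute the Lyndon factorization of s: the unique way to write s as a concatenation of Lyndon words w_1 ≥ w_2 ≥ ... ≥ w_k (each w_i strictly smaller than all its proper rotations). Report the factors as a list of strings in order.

emit factor 1: 'c' (i=0, period=1)
emit factor 2: 'bbefffeccdfbc' (i=1, period=13)
emit factor 3: 'acccdd' (i=14, period=6)
emit factor 4: 'abfebdbf' (i=20, period=8)

["c", "bbefffeccdfbc", "acccdd", "abfebdbf"]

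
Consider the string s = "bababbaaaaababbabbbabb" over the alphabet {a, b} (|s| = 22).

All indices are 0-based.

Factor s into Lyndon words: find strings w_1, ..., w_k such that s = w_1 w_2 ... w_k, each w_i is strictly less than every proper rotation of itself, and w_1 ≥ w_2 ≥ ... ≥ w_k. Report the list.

emit factor 1: 'b' (i=0, period=1)
emit factor 2: 'ababb' (i=1, period=5)
emit factor 3: 'aaaaababbabbbabb' (i=6, period=16)

["b", "ababb", "aaaaababbabbbabb"]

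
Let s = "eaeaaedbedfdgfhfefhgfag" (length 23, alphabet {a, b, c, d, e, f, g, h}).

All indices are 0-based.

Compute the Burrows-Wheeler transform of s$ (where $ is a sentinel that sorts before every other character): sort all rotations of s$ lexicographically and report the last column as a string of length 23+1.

rank  rotation                  last
    0  $eaeaaedbedfdgfhfefhgfag  g
    1  aaedbedfdgfhfefhgfag$eae  e
    2  aeaaedbedfdgfhfefhgfag$e  e
    3  aedbedfdgfhfefhgfag$eaea  a
    4  ag$eaeaaedbedfdgfhfefhgf  f
    5  bedfdgfhfefhgfag$eaeaaed  d
    6  dbedfdgfhfefhgfag$eaeaae  e
    7  dfdgfhfefhgfag$eaeaaedbe  e
    8  dgfhfefhgfag$eaeaaedbedf  f
    9  eaaedbedfdgfhfefhgfag$ea  a
   10  eaeaaedbedfdgfhfefhgfag$  $
   11  edbedfdgfhfefhgfag$eaeaa  a
   12  edfdgfhfefhgfag$eaeaaedb  b
   13  efhgfag$eaeaaedbedfdgfhf  f
   14  fag$eaeaaedbedfdgfhfefhg  g
   15  fdgfhfefhgfag$eaeaaedbed  d
   16  fefhgfag$eaeaaedbedfdgfh  h
   17  fhfefhgfag$eaeaaedbedfdg  g
   18  fhgfag$eaeaaedbedfdgfhfe  e
   19  g$eaeaaedbedfdgfhfefhgfa  a
   20  gfag$eaeaaedbedfdgfhfefh  h
   21  gfhfefhgfag$eaeaaedbedfd  d
   22  hfefhgfag$eaeaaedbedfdgf  f
   23  hgfag$eaeaaedbedfdgfhfef  f

geeafdeefa$abfgdhgeahdff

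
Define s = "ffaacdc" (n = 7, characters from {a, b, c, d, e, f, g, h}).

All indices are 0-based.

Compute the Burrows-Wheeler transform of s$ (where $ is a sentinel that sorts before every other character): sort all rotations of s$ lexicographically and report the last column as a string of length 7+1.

rank  rotation  last
    0  $ffaacdc  c
    1  aacdc$ff  f
    2  acdc$ffa  a
    3  c$ffaacd  d
    4  cdc$ffaa  a
    5  dc$ffaac  c
    6  faacdc$f  f
    7  ffaacdc$  $

cfadacf$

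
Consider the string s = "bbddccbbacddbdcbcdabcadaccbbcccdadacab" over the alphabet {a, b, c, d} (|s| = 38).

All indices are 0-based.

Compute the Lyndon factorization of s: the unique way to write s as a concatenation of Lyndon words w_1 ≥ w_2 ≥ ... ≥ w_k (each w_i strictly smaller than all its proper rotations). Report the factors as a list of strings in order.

emit factor 1: 'bbddcc' (i=0, period=6)
emit factor 2: 'b' (i=6, period=1)
emit factor 3: 'b' (i=7, period=1)
emit factor 4: 'acddbdcbcd' (i=8, period=10)
emit factor 5: 'abcadaccbbcccdadac' (i=18, period=18)
emit factor 6: 'ab' (i=36, period=2)

["bbddcc", "b", "b", "acddbdcbcd", "abcadaccbbcccdadac", "ab"]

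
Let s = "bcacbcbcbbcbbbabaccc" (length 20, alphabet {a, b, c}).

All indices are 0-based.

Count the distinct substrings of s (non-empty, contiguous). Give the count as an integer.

rank | idx | suffix
   0 |  14 | abaccc
   1 |   2 | acbcbcbbcbbbabaccc
   2 |  16 | accc
   3 |  13 | babaccc
   4 |  15 | baccc
   5 |  12 | bbabaccc
   6 |  11 | bbbabaccc
   7 |   8 | bbcbbbabaccc
   8 |   0 | bcacbcbcbbcbbbabaccc
   9 |   9 | bcbbbabaccc
  10 |   6 | bcbbcbbbabaccc
  11 |   4 | bcbcbbcbbbabaccc
  12 |  19 | c
  13 |   1 | cacbcbcbbcbbbabaccc
  14 |  10 | cbbbabaccc
  15 |   7 | cbbcbbbabaccc
  16 |   5 | cbcbbcbbbabaccc
  17 |   3 | cbcbcbbcbbbabaccc
  18 |  18 | cc
  19 |  17 | ccc

SA = [14, 2, 16, 13, 15, 12, 11, 8, 0, 9, 6, 4, 19, 1, 10, 7, 5, 3, 18, 17]
rank  pair      lcp
   1  s[14:],s[2:]  1  'a'
   2  s[2:],s[16:]  2  'ac'
   3  s[16:],s[13:]  0  ''
   4  s[13:],s[15:]  2  'ba'
   5  s[15:],s[12:]  1  'b'
   6  s[12:],s[11:]  2  'bb'
   7  s[11:],s[8:]  2  'bb'
   8  s[8:],s[0:]  1  'b'
   9  s[0:],s[9:]  2  'bc'
  10  s[9:],s[6:]  4  'bcbb'
  11  s[6:],s[4:]  3  'bcb'
  12  s[4:],s[19:]  0  ''
  13  s[19:],s[1:]  1  'c'
  14  s[1:],s[10:]  1  'c'
  15  s[10:],s[7:]  3  'cbb'
  16  s[7:],s[5:]  2  'cb'
  17  s[5:],s[3:]  4  'cbcb'
  18  s[3:],s[18:]  1  'c'
  19  s[18:],s[17:]  2  'cc'

n(n+1)/2 = 20·21/2 = 210
Σ LCP = 0 + 1 + 2 + 0 + 2 + 1 + 2 + 2 + 1 + 2 + 4 + 3 + 0 + 1 + 1 + 3 + 2 + 4 + 1 + 2 = 34
distinct = 210 − 34 = 176

176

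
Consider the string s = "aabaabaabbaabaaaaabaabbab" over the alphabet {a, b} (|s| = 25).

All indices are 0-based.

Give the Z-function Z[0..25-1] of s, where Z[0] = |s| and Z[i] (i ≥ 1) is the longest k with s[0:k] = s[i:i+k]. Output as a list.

Z[0]=25
i=1: i≥r, start 0; Z[1]=1 extend→box=[1,2)
i=2: i≥r, start 0; Z[2]=0
i=3: i≥r, start 0; Z[3]=6 extend→box=[3,9)
i=4: min(r-i=5, Z[1]=1)=1; Z[4]=1
i=5: min(r-i=4, Z[2]=0)=0; Z[5]=0
i=6: min(r-i=3, Z[3]=6)=3; Z[6]=3
i=7: min(r-i=2, Z[4]=1)=1; Z[7]=1
i=8: min(r-i=1, Z[5]=0)=0; Z[8]=0
i=9: i≥r, start 0; Z[9]=0
i=10: i≥r, start 0; Z[10]=5 extend→box=[10,15)
i=11: min(r-i=4, Z[1]=1)=1; Z[11]=1
i=12: min(r-i=3, Z[2]=0)=0; Z[12]=0
i=13: min(r-i=2, Z[3]=6)=2; Z[13]=2
i=14: min(r-i=1, Z[4]=1)=1; Z[14]=2 extend→box=[14,16)
i=15: min(r-i=1, Z[1]=1)=1; Z[15]=2 extend→box=[15,17)
i=16: min(r-i=1, Z[1]=1)=1; Z[16]=6 extend→box=[16,22)
i=17: min(r-i=5, Z[1]=1)=1; Z[17]=1
i=18: min(r-i=4, Z[2]=0)=0; Z[18]=0
i=19: min(r-i=3, Z[3]=6)=3; Z[19]=3
i=20: min(r-i=2, Z[4]=1)=1; Z[20]=1
i=21: min(r-i=1, Z[5]=0)=0; Z[21]=0
i=22: i≥r, start 0; Z[22]=0
i=23: i≥r, start 0; Z[23]=1 extend→box=[23,24)
i=24: i≥r, start 0; Z[24]=0

[25, 1, 0, 6, 1, 0, 3, 1, 0, 0, 5, 1, 0, 2, 2, 2, 6, 1, 0, 3, 1, 0, 0, 1, 0]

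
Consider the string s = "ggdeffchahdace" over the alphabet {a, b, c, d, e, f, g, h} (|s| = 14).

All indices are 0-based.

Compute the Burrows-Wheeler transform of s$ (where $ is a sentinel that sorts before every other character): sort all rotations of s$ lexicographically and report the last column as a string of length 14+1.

rank  rotation         last
    0  $ggdeffchahdace  e
    1  ace$ggdeffchahd  d
    2  ahdace$ggdeffch  h
    3  ce$ggdeffchahda  a
    4  chahdace$ggdeff  f
    5  dace$ggdeffchah  h
    6  deffchahdace$gg  g
    7  e$ggdeffchahdac  c
    8  effchahdace$ggd  d
    9  fchahdace$ggdef  f
   10  ffchahdace$ggde  e
   11  gdeffchahdace$g  g
   12  ggdeffchahdace$  $
   13  hahdace$ggdeffc  c
   14  hdace$ggdeffcha  a

edhafhgcdfeg$ca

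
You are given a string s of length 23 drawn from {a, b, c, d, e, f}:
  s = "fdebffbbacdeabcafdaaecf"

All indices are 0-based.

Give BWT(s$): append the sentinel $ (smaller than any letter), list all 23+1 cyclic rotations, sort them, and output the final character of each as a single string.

rank  rotation                  last
    0  $fdebffbbacdeabcafdaaecf  f
    1  aaecf$fdebffbbacdeabcafd  d
    2  abcafdaaecf$fdebffbbacde  e
    3  acdeabcafdaaecf$fdebffbb  b
    4  aecf$fdebffbbacdeabcafda  a
    5  afdaaecf$fdebffbbacdeabc  c
    6  bacdeabcafdaaecf$fdebffb  b
    7  bbacdeabcafdaaecf$fdebff  f
    8  bcafdaaecf$fdebffbbacdea  a
    9  bffbbacdeabcafdaaecf$fde  e
   10  cafdaaecf$fdebffbbacdeab  b
   11  cdeabcafdaaecf$fdebffbba  a
   12  cf$fdebffbbacdeabcafdaae  e
   13  daaecf$fdebffbbacdeabcaf  f
   14  deabcafdaaecf$fdebffbbac  c
   15  debffbbacdeabcafdaaecf$f  f
   16  eabcafdaaecf$fdebffbbacd  d
   17  ebffbbacdeabcafdaaecf$fd  d
   18  ecf$fdebffbbacdeabcafdaa  a
   19  f$fdebffbbacdeabcafdaaec  c
   20  fbbacdeabcafdaaecf$fdebf  f
   21  fdaaecf$fdebffbbacdeabca  a
   22  fdebffbbacdeabcafdaaecf$  $
   23  ffbbacdeabcafdaaecf$fdeb  b

fdebacbfaebaefcfddacfa$b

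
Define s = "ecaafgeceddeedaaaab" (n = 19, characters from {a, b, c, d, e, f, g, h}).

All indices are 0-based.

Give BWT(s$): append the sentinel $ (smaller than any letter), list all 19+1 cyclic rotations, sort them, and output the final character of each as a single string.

rank  rotation              last
    0  $ecaafgeceddeedaaaab  b
    1  aaaab$ecaafgeceddeed  d
    2  aaab$ecaafgeceddeeda  a
    3  aab$ecaafgeceddeedaa  a
    4  aafgeceddeedaaaab$ec  c
    5  ab$ecaafgeceddeedaaa  a
    6  afgeceddeedaaaab$eca  a
    7  b$ecaafgeceddeedaaaa  a
    8  caafgeceddeedaaaab$e  e
    9  ceddeedaaaab$ecaafge  e
   10  daaaab$ecaafgeceddee  e
   11  ddeedaaaab$ecaafgece  e
   12  deedaaaab$ecaafgeced  d
   13  ecaafgeceddeedaaaab$  $
   14  eceddeedaaaab$ecaafg  g
   15  edaaaab$ecaafgecedde  e
   16  eddeedaaaab$ecaafgec  c
   17  eedaaaab$ecaafgecedd  d
   18  fgeceddeedaaaab$ecaa  a
   19  geceddeedaaaab$ecaaf  f

bdaacaaaeeeed$gecdaf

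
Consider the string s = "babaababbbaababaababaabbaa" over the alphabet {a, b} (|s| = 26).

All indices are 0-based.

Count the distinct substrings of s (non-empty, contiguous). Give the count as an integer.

252

rank→(start, suffix):
  0 → (25, 'a')
  1 → (24, 'aa')
  2 → (10, 'aababaababaabbaa')
  3 → (15, 'aababaabbaa')
  4 → (3, 'aababbbaababaababaabbaa')
  5 → (20, 'aabbaa')
  6 → (13, 'abaababaabbaa')
  7 → (1, 'abaababbbaababaababaabbaa')
  8 → (18, 'abaabbaa')
  9 → (11, 'ababaababaabbaa')
  10 → (16, 'ababaabbaa')
  11 → (4, 'ababbbaababaababaabbaa')
  12 → (21, 'abbaa')
  13 → (6, 'abbbaababaababaabbaa')
  14 → (23, 'baa')
  15 → (9, 'baababaababaabbaa')
  16 → (14, 'baababaabbaa')
  17 → (2, 'baababbbaababaababaabbaa')
  18 → (19, 'baabbaa')
  19 → (12, 'babaababaabbaa')
  20 → (0, 'babaababbbaababaababaabbaa')
  21 → (17, 'babaabbaa')
  22 → (5, 'babbbaababaababaabbaa')
  23 → (22, 'bbaa')
  24 → (8, 'bbaababaababaabbaa')
  25 → (7, 'bbbaababaababaabbaa')

SA = [25, 24, 10, 15, 3, 20, 13, 1, 18, 11, 16, 4, 21, 6, 23, 9, 14, 2, 19, 12, 0, 17, 5, 22, 8, 7]
[i] adj suffixes → lcp
  [1] 25/24 → 1 ('a')
  [2] 24/10 → 2 ('aa')
  [3] 10/15 → 8 ('aababaab')
  [4] 15/3 → 5 ('aabab')
  [5] 3/20 → 3 ('aab')
  [6] 20/13 → 1 ('a')
  [7] 13/1 → 7 ('abaabab')
  [8] 1/18 → 5 ('abaab')
  [9] 18/11 → 3 ('aba')
  [10] 11/16 → 7 ('ababaab')
  [11] 16/4 → 4 ('abab')
  [12] 4/21 → 2 ('ab')
  [13] 21/6 → 3 ('abb')
  [14] 6/23 → 0 ('')
  [15] 23/9 → 3 ('baa')
  [16] 9/14 → 9 ('baababaab')
  [17] 14/2 → 6 ('baabab')
  [18] 2/19 → 4 ('baab')
  [19] 19/12 → 2 ('ba')
  [20] 12/0 → 8 ('babaabab')
  [21] 0/17 → 6 ('babaab')
  [22] 17/5 → 3 ('bab')
  [23] 5/22 → 1 ('b')
  [24] 22/8 → 4 ('bbaa')
  [25] 8/7 → 2 ('bb')

n(n+1)/2 = 26·27/2 = 351
Σ LCP = 0 + 1 + 2 + 8 + 5 + 3 + 1 + 7 + 5 + 3 + 7 + 4 + 2 + 3 + 0 + 3 + 9 + 6 + 4 + 2 + 8 + 6 + 3 + 1 + 4 + 2 = 99
distinct = 351 − 99 = 252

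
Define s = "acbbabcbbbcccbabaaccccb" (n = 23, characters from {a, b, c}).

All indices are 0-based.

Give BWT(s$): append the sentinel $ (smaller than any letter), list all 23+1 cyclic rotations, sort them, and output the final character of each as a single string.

rank  rotation                  last
    0  $acbbabcbbbcccbabaaccccb  b
    1  aaccccb$acbbabcbbbcccbab  b
    2  abaaccccb$acbbabcbbbcccb  b
    3  abcbbbcccbabaaccccb$acbb  b
    4  acbbabcbbbcccbabaaccccb$  $
    5  accccb$acbbabcbbbcccbaba  a
    6  b$acbbabcbbbcccbabaacccc  c
    7  baaccccb$acbbabcbbbcccba  a
    8  babaaccccb$acbbabcbbbccc  c
    9  babcbbbcccbabaaccccb$acb  b
   10  bbabcbbbcccbabaaccccb$ac  c
   11  bbbcccbabaaccccb$acbbabc  c
   12  bbcccbabaaccccb$acbbabcb  b
   13  bcbbbcccbabaaccccb$acbba  a
   14  bcccbabaaccccb$acbbabcbb  b
   15  cb$acbbabcbbbcccbabaaccc  c
   16  cbabaaccccb$acbbabcbbbcc  c
   17  cbbabcbbbcccbabaaccccb$a  a
   18  cbbbcccbabaaccccb$acbbab  b
   19  ccb$acbbabcbbbcccbabaacc  c
   20  ccbabaaccccb$acbbabcbbbc  c
   21  cccb$acbbabcbbbcccbabaac  c
   22  cccbabaaccccb$acbbabcbbb  b
   23  ccccb$acbbabcbbbcccbabaa  a

bbbb$acacbccbabccabcccba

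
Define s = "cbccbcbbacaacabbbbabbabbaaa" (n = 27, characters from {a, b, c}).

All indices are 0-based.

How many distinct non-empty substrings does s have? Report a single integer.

rank | idx | suffix
   0 |  26 | a
   1 |  25 | aa
   2 |  24 | aaa
   3 |  10 | aacabbbbabbabbaaa
   4 |  21 | abbaaa
   5 |  18 | abbabbaaa
   6 |  13 | abbbbabbabbaaa
   7 |   8 | acaacabbbbabbabbaaa
   8 |  11 | acabbbbabbabbaaa
   9 |  23 | baaa
  10 |  20 | babbaaa
  11 |  17 | babbabbaaa
  12 |   7 | bacaacabbbbabbabbaaa
  13 |  22 | bbaaa
  14 |  19 | bbabbaaa
  15 |  16 | bbabbabbaaa
  16 |   6 | bbacaacabbbbabbabbaaa
  17 |  15 | bbbabbabbaaa
  18 |  14 | bbbbabbabbaaa
  19 |   4 | bcbbacaacabbbbabbabbaaa
  20 |   1 | bccbcbbacaacabbbbabbabbaaa
  21 |   9 | caacabbbbabbabbaaa
  22 |  12 | cabbbbabbabbaaa
  23 |   5 | cbbacaacabbbbabbabbaaa
  24 |   3 | cbcbbacaacabbbbabbabbaaa
  25 |   0 | cbccbcbbacaacabbbbabbabbaaa
  26 |   2 | ccbcbbacaacabbbbabbabbaaa

SA = [26, 25, 24, 10, 21, 18, 13, 8, 11, 23, 20, 17, 7, 22, 19, 16, 6, 15, 14, 4, 1, 9, 12, 5, 3, 0, 2]
i: (SA[i-1],SA[i]) lcp shared
  1: (26,25) 1 'a'
  2: (25,24) 2 'aa'
  3: (24,10) 2 'aa'
  4: (10,21) 1 'a'
  5: (21,18) 4 'abba'
  6: (18,13) 3 'abb'
  7: (13,8) 1 'a'
  8: (8,11) 3 'aca'
  9: (11,23) 0 ''
  10: (23,20) 2 'ba'
  11: (20,17) 5 'babba'
  12: (17,7) 2 'ba'
  13: (7,22) 1 'b'
  14: (22,19) 3 'bba'
  15: (19,16) 6 'bbabba'
  16: (16,6) 3 'bba'
  17: (6,15) 2 'bb'
  18: (15,14) 3 'bbb'
  19: (14,4) 1 'b'
  20: (4,1) 2 'bc'
  21: (1,9) 0 ''
  22: (9,12) 2 'ca'
  23: (12,5) 1 'c'
  24: (5,3) 2 'cb'
  25: (3,0) 3 'cbc'
  26: (0,2) 1 'c'

n(n+1)/2 = 27·28/2 = 378
Σ LCP = 0 + 1 + 2 + 2 + 1 + 4 + 3 + 1 + 3 + 0 + 2 + 5 + 2 + 1 + 3 + 6 + 3 + 2 + 3 + 1 + 2 + 0 + 2 + 1 + 2 + 3 + 1 = 56
distinct = 378 − 56 = 322

322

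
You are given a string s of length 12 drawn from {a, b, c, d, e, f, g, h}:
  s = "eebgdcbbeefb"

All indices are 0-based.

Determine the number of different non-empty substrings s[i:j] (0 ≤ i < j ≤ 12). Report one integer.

sorted suffixes:
  #0 SA[0]=11  'b'
  #1 SA[1]=6  'bbeefb'
  #2 SA[2]=7  'beefb'
  #3 SA[3]=2  'bgdcbbeefb'
  #4 SA[4]=5  'cbbeefb'
  #5 SA[5]=4  'dcbbeefb'
  #6 SA[6]=1  'ebgdcbbeefb'
  #7 SA[7]=0  'eebgdcbbeefb'
  #8 SA[8]=8  'eefb'
  #9 SA[9]=9  'efb'
  #10 SA[10]=10  'fb'
  #11 SA[11]=3  'gdcbbeefb'

SA = [11, 6, 7, 2, 5, 4, 1, 0, 8, 9, 10, 3]
rank  pair      lcp
   1  s[11:],s[6:]  1  'b'
   2  s[6:],s[7:]  1  'b'
   3  s[7:],s[2:]  1  'b'
   4  s[2:],s[5:]  0  ''
   5  s[5:],s[4:]  0  ''
   6  s[4:],s[1:]  0  ''
   7  s[1:],s[0:]  1  'e'
   8  s[0:],s[8:]  2  'ee'
   9  s[8:],s[9:]  1  'e'
  10  s[9:],s[10:]  0  ''
  11  s[10:],s[3:]  0  ''

n(n+1)/2 = 12·13/2 = 78
Σ LCP = 0 + 1 + 1 + 1 + 0 + 0 + 0 + 1 + 2 + 1 + 0 + 0 = 7
distinct = 78 − 7 = 71

71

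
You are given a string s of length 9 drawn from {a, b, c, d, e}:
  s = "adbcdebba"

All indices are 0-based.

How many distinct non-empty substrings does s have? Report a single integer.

sorted suffixes:
  #0 SA[0]=8  'a'
  #1 SA[1]=0  'adbcdebba'
  #2 SA[2]=7  'ba'
  #3 SA[3]=6  'bba'
  #4 SA[4]=2  'bcdebba'
  #5 SA[5]=3  'cdebba'
  #6 SA[6]=1  'dbcdebba'
  #7 SA[7]=4  'debba'
  #8 SA[8]=5  'ebba'

SA = [8, 0, 7, 6, 2, 3, 1, 4, 5]
[i] adj suffixes → lcp
  [1] 8/0 → 1 ('a')
  [2] 0/7 → 0 ('')
  [3] 7/6 → 1 ('b')
  [4] 6/2 → 1 ('b')
  [5] 2/3 → 0 ('')
  [6] 3/1 → 0 ('')
  [7] 1/4 → 1 ('d')
  [8] 4/5 → 0 ('')

n(n+1)/2 = 9·10/2 = 45
Σ LCP = 0 + 1 + 0 + 1 + 1 + 0 + 0 + 1 + 0 = 4
distinct = 45 − 4 = 41

41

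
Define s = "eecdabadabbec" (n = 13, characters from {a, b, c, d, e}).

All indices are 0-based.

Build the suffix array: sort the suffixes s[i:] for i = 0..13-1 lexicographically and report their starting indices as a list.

[4, 8, 6, 5, 9, 10, 12, 2, 3, 7, 11, 1, 0]

rank | idx | suffix
   0 |   4 | abadabbec
   1 |   8 | abbec
   2 |   6 | adabbec
   3 |   5 | badabbec
   4 |   9 | bbec
   5 |  10 | bec
   6 |  12 | c
   7 |   2 | cdabadabbec
   8 |   3 | dabadabbec
   9 |   7 | dabbec
  10 |  11 | ec
  11 |   1 | ecdabadabbec
  12 |   0 | eecdabadabbec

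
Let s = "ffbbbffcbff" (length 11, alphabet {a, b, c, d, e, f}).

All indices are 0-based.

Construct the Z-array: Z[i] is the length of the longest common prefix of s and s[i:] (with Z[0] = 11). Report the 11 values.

[11, 1, 0, 0, 0, 2, 1, 0, 0, 2, 1]

Z[0]=11
i=1: fresh scan; Z[1]=1 extend→box=[1,2)
i=2: fresh scan; Z[2]=0
i=3: fresh scan; Z[3]=0
i=4: fresh scan; Z[4]=0
i=5: fresh scan; Z[5]=2 extend→box=[5,7)
i=6: min(r-i=1, Z[1]=1)=1; Z[6]=1
i=7: fresh scan; Z[7]=0
i=8: fresh scan; Z[8]=0
i=9: fresh scan; Z[9]=2 extend→box=[9,11)
i=10: min(r-i=1, Z[1]=1)=1; Z[10]=1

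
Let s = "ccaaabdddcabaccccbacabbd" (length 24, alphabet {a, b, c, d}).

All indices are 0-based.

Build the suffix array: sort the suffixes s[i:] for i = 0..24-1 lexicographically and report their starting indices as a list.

sorted suffixes:
  #0 SA[0]=2  'aaabdddcabaccccbacabbd'
  #1 SA[1]=3  'aabdddcabaccccbacabbd'
  #2 SA[2]=10  'abaccccbacabbd'
  #3 SA[3]=20  'abbd'
  #4 SA[4]=4  'abdddcabaccccbacabbd'
  #5 SA[5]=18  'acabbd'
  #6 SA[6]=12  'accccbacabbd'
  #7 SA[7]=17  'bacabbd'
  #8 SA[8]=11  'baccccbacabbd'
  #9 SA[9]=21  'bbd'
  #10 SA[10]=22  'bd'
  #11 SA[11]=5  'bdddcabaccccbacabbd'
  #12 SA[12]=1  'caaabdddcabaccccbacabbd'
  #13 SA[13]=9  'cabaccccbacabbd'
  #14 SA[14]=19  'cabbd'
  #15 SA[15]=16  'cbacabbd'
  #16 SA[16]=0  'ccaaabdddcabaccccbacabbd'
  #17 SA[17]=15  'ccbacabbd'
  #18 SA[18]=14  'cccbacabbd'
  #19 SA[19]=13  'ccccbacabbd'
  #20 SA[20]=23  'd'
  #21 SA[21]=8  'dcabaccccbacabbd'
  #22 SA[22]=7  'ddcabaccccbacabbd'
  #23 SA[23]=6  'dddcabaccccbacabbd'

[2, 3, 10, 20, 4, 18, 12, 17, 11, 21, 22, 5, 1, 9, 19, 16, 0, 15, 14, 13, 23, 8, 7, 6]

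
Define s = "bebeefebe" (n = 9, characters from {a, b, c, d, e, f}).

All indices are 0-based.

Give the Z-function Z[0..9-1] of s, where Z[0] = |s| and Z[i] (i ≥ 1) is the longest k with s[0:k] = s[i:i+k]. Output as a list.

[9, 0, 2, 0, 0, 0, 0, 2, 0]

Z[0]=9
i=1: outside box; Z[1]=0
i=2: outside box; Z[2]=2 scan→box=[2,4)
i=3: min(r-i=1, Z[1]=0)=0; Z[3]=0
i=4: outside box; Z[4]=0
i=5: outside box; Z[5]=0
i=6: outside box; Z[6]=0
i=7: outside box; Z[7]=2 scan→box=[7,9)
i=8: min(r-i=1, Z[1]=0)=0; Z[8]=0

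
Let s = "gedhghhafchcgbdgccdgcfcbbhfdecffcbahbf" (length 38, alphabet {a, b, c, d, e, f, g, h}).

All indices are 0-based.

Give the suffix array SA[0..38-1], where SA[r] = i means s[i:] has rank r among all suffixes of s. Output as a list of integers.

[7, 34, 33, 23, 13, 36, 24, 32, 22, 16, 17, 20, 29, 11, 9, 27, 14, 18, 2, 28, 1, 37, 31, 21, 8, 26, 30, 12, 15, 19, 0, 4, 6, 35, 10, 25, 3, 5]

sorted suffixes:
  #0 SA[0]=7  'afchcgbdgccdgcfcbbhfdecffcbahbf'
  #1 SA[1]=34  'ahbf'
  #2 SA[2]=33  'bahbf'
  #3 SA[3]=23  'bbhfdecffcbahbf'
  #4 SA[4]=13  'bdgccdgcfcbbhfdecffcbahbf'
  #5 SA[5]=36  'bf'
  #6 SA[6]=24  'bhfdecffcbahbf'
  #7 SA[7]=32  'cbahbf'
  #8 SA[8]=22  'cbbhfdecffcbahbf'
  #9 SA[9]=16  'ccdgcfcbbhfdecffcbahbf'
  #10 SA[10]=17  'cdgcfcbbhfdecffcbahbf'
  #11 SA[11]=20  'cfcbbhfdecffcbahbf'
  #12 SA[12]=29  'cffcbahbf'
  #13 SA[13]=11  'cgbdgccdgcfcbbhfdecffcbahbf'
  #14 SA[14]=9  'chcgbdgccdgcfcbbhfdecffcbahbf'
  #15 SA[15]=27  'decffcbahbf'
  #16 SA[16]=14  'dgccdgcfcbbhfdecffcbahbf'
  #17 SA[17]=18  'dgcfcbbhfdecffcbahbf'
  #18 SA[18]=2  'dhghhafchcgbdgccdgcfcbbhfdecffcbahbf'
  #19 SA[19]=28  'ecffcbahbf'
  #20 SA[20]=1  'edhghhafchcgbdgccdgcfcbbhfdecffcbahbf'
  #21 SA[21]=37  'f'
  #22 SA[22]=31  'fcbahbf'
  #23 SA[23]=21  'fcbbhfdecffcbahbf'
  #24 SA[24]=8  'fchcgbdgccdgcfcbbhfdecffcbahbf'
  #25 SA[25]=26  'fdecffcbahbf'
  #26 SA[26]=30  'ffcbahbf'
  #27 SA[27]=12  'gbdgccdgcfcbbhfdecffcbahbf'
  #28 SA[28]=15  'gccdgcfcbbhfdecffcbahbf'
  #29 SA[29]=19  'gcfcbbhfdecffcbahbf'
  #30 SA[30]=0  'gedhghhafchcgbdgccdgcfcbbhfdecffcbahbf'
  #31 SA[31]=4  'ghhafchcgbdgccdgcfcbbhfdecffcbahbf'
  #32 SA[32]=6  'hafchcgbdgccdgcfcbbhfdecffcbahbf'
  #33 SA[33]=35  'hbf'
  #34 SA[34]=10  'hcgbdgccdgcfcbbhfdecffcbahbf'
  #35 SA[35]=25  'hfdecffcbahbf'
  #36 SA[36]=3  'hghhafchcgbdgccdgcfcbbhfdecffcbahbf'
  #37 SA[37]=5  'hhafchcgbdgccdgcfcbbhfdecffcbahbf'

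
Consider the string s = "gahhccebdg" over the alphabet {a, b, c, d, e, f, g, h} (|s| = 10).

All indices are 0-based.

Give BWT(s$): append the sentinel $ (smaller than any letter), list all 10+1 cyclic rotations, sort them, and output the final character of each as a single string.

rank  rotation     last
    0  $gahhccebdg  g
    1  ahhccebdg$g  g
    2  bdg$gahhcce  e
    3  ccebdg$gahh  h
    4  cebdg$gahhc  c
    5  dg$gahhcceb  b
    6  ebdg$gahhcc  c
    7  g$gahhccebd  d
    8  gahhccebdg$  $
    9  hccebdg$gah  h
   10  hhccebdg$ga  a

ggehcbcd$ha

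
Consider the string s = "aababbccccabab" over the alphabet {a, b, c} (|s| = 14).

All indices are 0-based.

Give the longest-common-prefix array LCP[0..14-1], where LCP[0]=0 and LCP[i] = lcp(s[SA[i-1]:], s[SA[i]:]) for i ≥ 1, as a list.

[0, 1, 2, 4, 2, 0, 1, 3, 1, 1, 0, 1, 2, 3]

rank | idx | suffix
   0 |   0 | aababbccccabab
   1 |  12 | ab
   2 |  10 | abab
   3 |   1 | ababbccccabab
   4 |   3 | abbccccabab
   5 |  13 | b
   6 |  11 | bab
   7 |   2 | babbccccabab
   8 |   4 | bbccccabab
   9 |   5 | bccccabab
  10 |   9 | cabab
  11 |   8 | ccabab
  12 |   7 | cccabab
  13 |   6 | ccccabab

SA = [0, 12, 10, 1, 3, 13, 11, 2, 4, 5, 9, 8, 7, 6]
[i] adj suffixes → lcp
  [1] 0/12 → 1 ('a')
  [2] 12/10 → 2 ('ab')
  [3] 10/1 → 4 ('abab')
  [4] 1/3 → 2 ('ab')
  [5] 3/13 → 0 ('')
  [6] 13/11 → 1 ('b')
  [7] 11/2 → 3 ('bab')
  [8] 2/4 → 1 ('b')
  [9] 4/5 → 1 ('b')
  [10] 5/9 → 0 ('')
  [11] 9/8 → 1 ('c')
  [12] 8/7 → 2 ('cc')
  [13] 7/6 → 3 ('ccc')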